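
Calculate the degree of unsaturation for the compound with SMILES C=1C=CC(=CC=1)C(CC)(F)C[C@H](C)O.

4

Molecular formula from the SMILES: C12H17FO.
DoU = (2C + 2 + N − H − X)/2 = (2·12 + 2 + 0 − 17 − 1)/2 = 8/2 = 4.
(Structurally: 1 ring(s) + 3 π bond(s) = 4.)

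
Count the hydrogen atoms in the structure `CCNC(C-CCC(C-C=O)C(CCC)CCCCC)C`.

39

Hydrogens are implicit in SMILES; fill each atom to its normal valence:
  11 × C: 2 H each → 22
  4 × C: 3 H each → 12
  4 × C: 1 H each → 4
  1 × N: 1 H
  1 × O: no H
  Total hydrogens = 39.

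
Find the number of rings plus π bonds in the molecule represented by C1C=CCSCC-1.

Molecular formula from the SMILES: C6H10S.
DoU = (2C + 2 + N − H − X)/2 = (2·6 + 2 + 0 − 10 − 0)/2 = 4/2 = 2.
(Structurally: 1 ring(s) + 1 π bond(s) = 2.)

2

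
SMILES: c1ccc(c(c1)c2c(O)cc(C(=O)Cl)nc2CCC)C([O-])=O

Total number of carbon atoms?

16

The symbol for carbon appears 16 times in the SMILES. Lowercase c denotes aromatic carbon and counts toward C.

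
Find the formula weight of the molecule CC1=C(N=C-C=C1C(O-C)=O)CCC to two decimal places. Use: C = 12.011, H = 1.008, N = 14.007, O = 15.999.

193.25

Molecular formula: C11H15NO2.
M = 11×12.011 + 15×1.008 + 1×14.007 + 2×15.999 = 193.25 g/mol.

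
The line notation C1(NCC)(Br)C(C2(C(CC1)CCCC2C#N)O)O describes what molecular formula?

Heavy atoms from the SMILES: 1 Br, 13 C, 2 N, 2 O.
Implicit hydrogens by atom environment:
  6 × C: 2 H each → 12
  3 × C: 1 H each → 3
  3 × C: no H
  2 × O: 1 H each → 2
  1 × Br: no H
  1 × C: 3 H
  1 × N: 1 H
  1 × N: no H
  Total hydrogens = 21.
Molecular formula: C13H21BrN2O2

C13H21BrN2O2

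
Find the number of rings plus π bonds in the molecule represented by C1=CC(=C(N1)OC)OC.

3

Molecular formula from the SMILES: C6H9NO2.
DoU = (2C + 2 + N − H − X)/2 = (2·6 + 2 + 1 − 9 − 0)/2 = 6/2 = 3.
(Structurally: 1 ring(s) + 2 π bond(s) = 3.)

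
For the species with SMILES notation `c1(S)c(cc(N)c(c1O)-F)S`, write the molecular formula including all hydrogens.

C6H6FNOS2

Heavy atoms from the SMILES: 6 C, 1 F, 1 N, 1 O, 2 S.
Implicit hydrogens by atom environment:
  5 × C (aromatic): no H
  2 × S: 1 H each → 2
  1 × C (aromatic): 1 H
  1 × F: no H
  1 × N: 2 H
  1 × O: 1 H
  Total hydrogens = 6.
Molecular formula: C6H6FNOS2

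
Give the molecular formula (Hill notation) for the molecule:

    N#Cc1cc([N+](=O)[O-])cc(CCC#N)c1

Heavy atoms from the SMILES: 10 C, 3 N, 2 O.
Implicit hydrogens by atom environment:
  3 × C (aromatic): 1 H each → 3
  3 × C (aromatic): no H
  2 × C: 2 H each → 4
  2 × C: no H
  2 × N: no H
  1 × N (charge +1): no H
  1 × O: no H
  1 × O (charge -1): no H
  Total hydrogens = 7.
Molecular formula: C10H7N3O2

C10H7N3O2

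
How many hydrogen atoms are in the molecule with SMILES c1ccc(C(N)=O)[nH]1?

Hydrogens are implicit in SMILES; fill each atom to its normal valence:
  3 × C (aromatic): 1 H each → 3
  1 × C (aromatic): no H
  1 × C: no H
  1 × N: 2 H
  1 × N (aromatic): 1 H
  1 × O: no H
  Total hydrogens = 6.

6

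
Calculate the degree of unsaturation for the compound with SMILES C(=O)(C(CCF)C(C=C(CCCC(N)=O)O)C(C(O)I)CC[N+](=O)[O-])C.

Molecular formula from the SMILES: C16H26FIN2O6.
DoU = (2C + 2 + N − H − X)/2 = (2·16 + 2 + 2 − 26 − 2)/2 = 8/2 = 4.
(Structurally: 0 ring(s) + 4 π bond(s) = 4.)

4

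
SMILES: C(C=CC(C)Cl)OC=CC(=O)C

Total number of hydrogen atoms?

Hydrogens are implicit in SMILES; fill each atom to its normal valence:
  5 × C: 1 H each → 5
  2 × C: 3 H each → 6
  2 × O: no H
  1 × C: 2 H
  1 × C: no H
  1 × Cl: no H
  Total hydrogens = 13.

13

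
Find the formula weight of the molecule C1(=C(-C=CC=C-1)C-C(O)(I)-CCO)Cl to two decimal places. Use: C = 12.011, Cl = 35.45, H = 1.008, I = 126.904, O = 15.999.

326.56

Molecular formula: C10H12ClIO2.
M = 10×12.011 + 1×35.45 + 12×1.008 + 1×126.904 + 2×15.999 = 326.56 g/mol.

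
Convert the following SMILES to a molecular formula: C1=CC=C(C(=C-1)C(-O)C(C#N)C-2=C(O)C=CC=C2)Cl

C15H12ClNO2

Heavy atoms from the SMILES: 15 C, 1 Cl, 1 N, 2 O.
Implicit hydrogens by atom environment:
  8 × C (aromatic): 1 H each → 8
  4 × C (aromatic): no H
  2 × C: 1 H each → 2
  2 × O: 1 H each → 2
  1 × C: no H
  1 × Cl: no H
  1 × N: no H
  Total hydrogens = 12.
Molecular formula: C15H12ClNO2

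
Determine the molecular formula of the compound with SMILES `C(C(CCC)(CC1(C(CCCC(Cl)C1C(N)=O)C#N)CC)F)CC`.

Heavy atoms from the SMILES: 19 C, 1 Cl, 1 F, 2 N, 1 O.
Implicit hydrogens by atom environment:
  9 × C: 2 H each → 18
  4 × C: no H
  3 × C: 3 H each → 9
  3 × C: 1 H each → 3
  1 × Cl: no H
  1 × F: no H
  1 × N: 2 H
  1 × N: no H
  1 × O: no H
  Total hydrogens = 32.
Molecular formula: C19H32ClFN2O

C19H32ClFN2O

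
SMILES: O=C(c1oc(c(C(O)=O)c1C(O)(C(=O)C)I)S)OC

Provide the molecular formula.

C10H9IO7S

Heavy atoms from the SMILES: 10 C, 1 I, 7 O, 1 S.
Implicit hydrogens by atom environment:
  4 × C (aromatic): no H
  4 × C: no H
  4 × O: no H
  2 × C: 3 H each → 6
  2 × O: 1 H each → 2
  1 × I: no H
  1 × O (aromatic): no H
  1 × S: 1 H
  Total hydrogens = 9.
Molecular formula: C10H9IO7S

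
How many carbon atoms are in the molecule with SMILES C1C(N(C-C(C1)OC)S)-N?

The symbol for carbon appears 6 times in the SMILES.

6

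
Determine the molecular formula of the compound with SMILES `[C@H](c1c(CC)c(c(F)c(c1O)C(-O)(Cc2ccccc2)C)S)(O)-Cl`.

Heavy atoms from the SMILES: 18 C, 1 Cl, 1 F, 3 O, 1 S.
Implicit hydrogens by atom environment:
  7 × C (aromatic): no H
  5 × C (aromatic): 1 H each → 5
  3 × O: 1 H each → 3
  2 × C: 3 H each → 6
  2 × C: 2 H each → 4
  1 × C: 1 H
  1 × C: no H
  1 × Cl: no H
  1 × F: no H
  1 × S: 1 H
  Total hydrogens = 20.
Molecular formula: C18H20ClFO3S

C18H20ClFO3S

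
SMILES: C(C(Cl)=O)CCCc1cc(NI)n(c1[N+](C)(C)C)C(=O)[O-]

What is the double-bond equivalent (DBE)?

5

Molecular formula from the SMILES: C13H19ClIN3O3.
DoU = (2C + 2 + N − H − X)/2 = (2·13 + 2 + 3 − 19 − 2)/2 = 10/2 = 5.
(Structurally: 1 ring(s) + 4 π bond(s) = 5.)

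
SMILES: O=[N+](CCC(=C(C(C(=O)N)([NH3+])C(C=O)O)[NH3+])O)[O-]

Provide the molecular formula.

Heavy atoms from the SMILES: 8 C, 4 N, 6 O.
Implicit hydrogens by atom environment:
  4 × C: no H
  3 × O: no H
  2 × C: 2 H each → 4
  2 × C: 1 H each → 2
  2 × N (charge +1): 3 H each → 6
  2 × O: 1 H each → 2
  1 × N: 2 H
  1 × N (charge +1): no H
  1 × O (charge -1): no H
  Total hydrogens = 16.
Net charge +2.
Molecular formula: [C8H16N4O6]2+

[C8H16N4O6]2+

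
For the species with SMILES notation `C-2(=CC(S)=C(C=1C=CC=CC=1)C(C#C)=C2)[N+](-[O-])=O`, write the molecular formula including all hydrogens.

C14H9NO2S

Heavy atoms from the SMILES: 14 C, 1 N, 2 O, 1 S.
Implicit hydrogens by atom environment:
  7 × C (aromatic): 1 H each → 7
  5 × C (aromatic): no H
  1 × C: 1 H
  1 × C: no H
  1 × N (charge +1): no H
  1 × O: no H
  1 × O (charge -1): no H
  1 × S: 1 H
  Total hydrogens = 9.
Molecular formula: C14H9NO2S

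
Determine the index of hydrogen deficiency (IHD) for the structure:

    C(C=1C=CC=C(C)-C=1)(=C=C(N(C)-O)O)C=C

7

Molecular formula from the SMILES: C13H15NO2.
DoU = (2C + 2 + N − H − X)/2 = (2·13 + 2 + 1 − 15 − 0)/2 = 14/2 = 7.
(Structurally: 1 ring(s) + 6 π bond(s) = 7.)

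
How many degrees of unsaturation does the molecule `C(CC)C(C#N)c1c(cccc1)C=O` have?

7

Molecular formula from the SMILES: C12H13NO.
DoU = (2C + 2 + N − H − X)/2 = (2·12 + 2 + 1 − 13 − 0)/2 = 14/2 = 7.
(Structurally: 1 ring(s) + 6 π bond(s) = 7.)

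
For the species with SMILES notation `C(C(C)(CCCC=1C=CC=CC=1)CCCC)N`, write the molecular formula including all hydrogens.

Heavy atoms from the SMILES: 16 C, 1 N.
Implicit hydrogens by atom environment:
  7 × C: 2 H each → 14
  5 × C (aromatic): 1 H each → 5
  2 × C: 3 H each → 6
  1 × C: no H
  1 × C (aromatic): no H
  1 × N: 2 H
  Total hydrogens = 27.
Molecular formula: C16H27N

C16H27N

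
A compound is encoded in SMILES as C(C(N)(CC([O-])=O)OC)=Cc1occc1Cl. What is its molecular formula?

C10H11ClNO4-

Heavy atoms from the SMILES: 10 C, 1 Cl, 1 N, 4 O.
Implicit hydrogens by atom environment:
  2 × C (aromatic): 1 H each → 2
  2 × C: 1 H each → 2
  2 × C (aromatic): no H
  2 × C: no H
  2 × O: no H
  1 × C: 3 H
  1 × C: 2 H
  1 × Cl: no H
  1 × N: 2 H
  1 × O (aromatic): no H
  1 × O (charge -1): no H
  Total hydrogens = 11.
Net charge -1.
Molecular formula: C10H11ClNO4-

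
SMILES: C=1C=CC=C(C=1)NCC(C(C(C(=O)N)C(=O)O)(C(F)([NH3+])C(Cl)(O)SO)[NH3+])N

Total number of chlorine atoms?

1

The symbol for chlorine appears 1 time in the SMILES.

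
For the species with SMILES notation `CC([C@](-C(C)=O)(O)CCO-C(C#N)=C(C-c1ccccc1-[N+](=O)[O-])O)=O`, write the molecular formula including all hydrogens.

C17H18N2O7

Heavy atoms from the SMILES: 17 C, 2 N, 7 O.
Implicit hydrogens by atom environment:
  6 × C: no H
  4 × C (aromatic): 1 H each → 4
  4 × O: no H
  3 × C: 2 H each → 6
  2 × C: 3 H each → 6
  2 × C (aromatic): no H
  2 × O: 1 H each → 2
  1 × N: no H
  1 × N (charge +1): no H
  1 × O (charge -1): no H
  Total hydrogens = 18.
Molecular formula: C17H18N2O7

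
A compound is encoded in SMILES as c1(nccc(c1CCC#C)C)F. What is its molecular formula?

C10H10FN

Heavy atoms from the SMILES: 10 C, 1 F, 1 N.
Implicit hydrogens by atom environment:
  3 × C (aromatic): no H
  2 × C: 2 H each → 4
  2 × C (aromatic): 1 H each → 2
  1 × C: 3 H
  1 × C: 1 H
  1 × C: no H
  1 × F: no H
  1 × N (aromatic): no H
  Total hydrogens = 10.
Molecular formula: C10H10FN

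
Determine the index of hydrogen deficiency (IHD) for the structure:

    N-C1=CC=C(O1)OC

3

Molecular formula from the SMILES: C5H7NO2.
DoU = (2C + 2 + N − H − X)/2 = (2·5 + 2 + 1 − 7 − 0)/2 = 6/2 = 3.
(Structurally: 1 ring(s) + 2 π bond(s) = 3.)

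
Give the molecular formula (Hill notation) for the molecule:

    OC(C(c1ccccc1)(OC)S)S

C9H12O2S2

Heavy atoms from the SMILES: 9 C, 2 O, 2 S.
Implicit hydrogens by atom environment:
  5 × C (aromatic): 1 H each → 5
  2 × S: 1 H each → 2
  1 × C: 3 H
  1 × C: 1 H
  1 × C: no H
  1 × C (aromatic): no H
  1 × O: 1 H
  1 × O: no H
  Total hydrogens = 12.
Molecular formula: C9H12O2S2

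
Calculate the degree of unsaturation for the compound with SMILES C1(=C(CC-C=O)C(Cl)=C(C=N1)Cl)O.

5

Molecular formula from the SMILES: C8H7Cl2NO2.
DoU = (2C + 2 + N − H − X)/2 = (2·8 + 2 + 1 − 7 − 2)/2 = 10/2 = 5.
(Structurally: 1 ring(s) + 4 π bond(s) = 5.)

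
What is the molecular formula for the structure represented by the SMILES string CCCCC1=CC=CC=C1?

Heavy atoms from the SMILES: 10 C.
Implicit hydrogens by atom environment:
  5 × C (aromatic): 1 H each → 5
  3 × C: 2 H each → 6
  1 × C: 3 H
  1 × C (aromatic): no H
  Total hydrogens = 14.
Molecular formula: C10H14

C10H14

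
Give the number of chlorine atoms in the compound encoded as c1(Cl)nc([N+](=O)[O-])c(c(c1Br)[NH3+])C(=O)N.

1

The symbol for chlorine appears 1 time in the SMILES.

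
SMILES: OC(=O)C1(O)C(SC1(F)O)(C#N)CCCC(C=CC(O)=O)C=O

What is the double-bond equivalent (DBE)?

Molecular formula from the SMILES: C13H14FNO7S.
DoU = (2C + 2 + N − H − X)/2 = (2·13 + 2 + 1 − 14 − 1)/2 = 14/2 = 7.
(Structurally: 1 ring(s) + 6 π bond(s) = 7.)

7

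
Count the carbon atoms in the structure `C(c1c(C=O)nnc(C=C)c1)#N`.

8

The symbol for carbon appears 8 times in the SMILES. Lowercase c denotes aromatic carbon and counts toward C.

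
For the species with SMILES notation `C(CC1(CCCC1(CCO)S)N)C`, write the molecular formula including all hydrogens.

Heavy atoms from the SMILES: 10 C, 1 N, 1 O, 1 S.
Implicit hydrogens by atom environment:
  7 × C: 2 H each → 14
  2 × C: no H
  1 × C: 3 H
  1 × N: 2 H
  1 × O: 1 H
  1 × S: 1 H
  Total hydrogens = 21.
Molecular formula: C10H21NOS

C10H21NOS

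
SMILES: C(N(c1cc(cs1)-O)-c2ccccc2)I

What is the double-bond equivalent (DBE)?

7

Molecular formula from the SMILES: C11H10INOS.
DoU = (2C + 2 + N − H − X)/2 = (2·11 + 2 + 1 − 10 − 1)/2 = 14/2 = 7.
(Structurally: 2 ring(s) + 5 π bond(s) = 7.)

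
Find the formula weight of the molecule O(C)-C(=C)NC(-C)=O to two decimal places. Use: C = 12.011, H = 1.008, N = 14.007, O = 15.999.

115.13

Molecular formula: C5H9NO2.
M = 5×12.011 + 9×1.008 + 1×14.007 + 2×15.999 = 115.13 g/mol.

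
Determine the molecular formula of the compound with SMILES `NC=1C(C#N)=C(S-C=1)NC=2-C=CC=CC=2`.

Heavy atoms from the SMILES: 11 C, 3 N, 1 S.
Implicit hydrogens by atom environment:
  6 × C (aromatic): 1 H each → 6
  4 × C (aromatic): no H
  1 × C: no H
  1 × N: 2 H
  1 × N: 1 H
  1 × N: no H
  1 × S (aromatic): no H
  Total hydrogens = 9.
Molecular formula: C11H9N3S

C11H9N3S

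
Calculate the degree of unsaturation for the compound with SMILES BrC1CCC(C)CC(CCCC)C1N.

1

Molecular formula from the SMILES: C12H24BrN.
DoU = (2C + 2 + N − H − X)/2 = (2·12 + 2 + 1 − 24 − 1)/2 = 2/2 = 1.
(Structurally: 1 ring(s) + 0 π bond(s) = 1.)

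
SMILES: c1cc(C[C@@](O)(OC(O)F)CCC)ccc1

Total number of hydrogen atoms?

Hydrogens are implicit in SMILES; fill each atom to its normal valence:
  5 × C (aromatic): 1 H each → 5
  3 × C: 2 H each → 6
  2 × O: 1 H each → 2
  1 × C: 3 H
  1 × C: 1 H
  1 × C: no H
  1 × C (aromatic): no H
  1 × F: no H
  1 × O: no H
  Total hydrogens = 17.

17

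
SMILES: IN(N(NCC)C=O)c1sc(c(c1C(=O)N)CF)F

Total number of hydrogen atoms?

Hydrogens are implicit in SMILES; fill each atom to its normal valence:
  4 × C (aromatic): no H
  2 × C: 2 H each → 4
  2 × F: no H
  2 × N: no H
  2 × O: no H
  1 × C: 3 H
  1 × C: 1 H
  1 × C: no H
  1 × I: no H
  1 × N: 2 H
  1 × N: 1 H
  1 × S (aromatic): no H
  Total hydrogens = 11.

11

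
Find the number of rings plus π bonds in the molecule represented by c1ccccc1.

4

Molecular formula from the SMILES: C6H6.
DoU = (2C + 2 + N − H − X)/2 = (2·6 + 2 + 0 − 6 − 0)/2 = 8/2 = 4.
(Structurally: 1 ring(s) + 3 π bond(s) = 4.)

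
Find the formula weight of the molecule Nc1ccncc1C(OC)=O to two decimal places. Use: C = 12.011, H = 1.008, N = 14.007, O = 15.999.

Molecular formula: C7H8N2O2.
M = 7×12.011 + 8×1.008 + 2×14.007 + 2×15.999 = 152.15 g/mol.

152.15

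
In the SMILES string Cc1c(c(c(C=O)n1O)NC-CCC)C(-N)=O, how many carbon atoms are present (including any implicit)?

11

The symbol for carbon appears 11 times in the SMILES. Lowercase c denotes aromatic carbon and counts toward C.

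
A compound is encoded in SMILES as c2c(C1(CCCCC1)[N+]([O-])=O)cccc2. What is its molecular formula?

C12H15NO2

Heavy atoms from the SMILES: 12 C, 1 N, 2 O.
Implicit hydrogens by atom environment:
  5 × C: 2 H each → 10
  5 × C (aromatic): 1 H each → 5
  1 × C: no H
  1 × C (aromatic): no H
  1 × N (charge +1): no H
  1 × O: no H
  1 × O (charge -1): no H
  Total hydrogens = 15.
Molecular formula: C12H15NO2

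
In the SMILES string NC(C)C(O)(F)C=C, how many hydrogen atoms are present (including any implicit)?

10

Hydrogens are implicit in SMILES; fill each atom to its normal valence:
  2 × C: 1 H each → 2
  1 × C: 3 H
  1 × C: 2 H
  1 × C: no H
  1 × F: no H
  1 × N: 2 H
  1 × O: 1 H
  Total hydrogens = 10.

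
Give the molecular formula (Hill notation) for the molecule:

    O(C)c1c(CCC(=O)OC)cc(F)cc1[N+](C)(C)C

Heavy atoms from the SMILES: 14 C, 1 F, 1 N, 3 O.
Implicit hydrogens by atom environment:
  5 × C: 3 H each → 15
  4 × C (aromatic): no H
  3 × O: no H
  2 × C: 2 H each → 4
  2 × C (aromatic): 1 H each → 2
  1 × C: no H
  1 × F: no H
  1 × N (charge +1): no H
  Total hydrogens = 21.
Net charge +1.
Molecular formula: C14H21FNO3+

C14H21FNO3+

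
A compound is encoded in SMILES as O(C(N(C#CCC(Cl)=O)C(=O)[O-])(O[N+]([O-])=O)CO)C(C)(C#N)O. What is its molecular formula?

Heavy atoms from the SMILES: 10 C, 1 Cl, 3 N, 9 O.
Implicit hydrogens by atom environment:
  7 × C: no H
  5 × O: no H
  2 × C: 2 H each → 4
  2 × N: no H
  2 × O: 1 H each → 2
  2 × O (charge -1): no H
  1 × C: 3 H
  1 × Cl: no H
  1 × N (charge +1): no H
  Total hydrogens = 9.
Net charge -1.
Molecular formula: C10H9ClN3O9-

C10H9ClN3O9-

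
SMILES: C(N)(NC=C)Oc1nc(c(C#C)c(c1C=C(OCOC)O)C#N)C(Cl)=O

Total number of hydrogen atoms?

Hydrogens are implicit in SMILES; fill each atom to its normal valence:
  5 × C (aromatic): no H
  4 × C: 1 H each → 4
  4 × C: no H
  4 × O: no H
  2 × C: 2 H each → 4
  1 × C: 3 H
  1 × Cl: no H
  1 × N: 2 H
  1 × N: 1 H
  1 × N (aromatic): no H
  1 × N: no H
  1 × O: 1 H
  Total hydrogens = 15.

15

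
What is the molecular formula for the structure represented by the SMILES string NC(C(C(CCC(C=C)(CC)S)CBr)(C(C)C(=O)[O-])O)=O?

Heavy atoms from the SMILES: 1 Br, 14 C, 1 N, 4 O, 1 S.
Implicit hydrogens by atom environment:
  5 × C: 2 H each → 10
  4 × C: no H
  3 × C: 1 H each → 3
  2 × C: 3 H each → 6
  2 × O: no H
  1 × Br: no H
  1 × N: 2 H
  1 × O: 1 H
  1 × O (charge -1): no H
  1 × S: 1 H
  Total hydrogens = 23.
Net charge -1.
Molecular formula: C14H23BrNO4S-

C14H23BrNO4S-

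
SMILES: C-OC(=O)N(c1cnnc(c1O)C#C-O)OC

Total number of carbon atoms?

The symbol for carbon appears 9 times in the SMILES. Lowercase c denotes aromatic carbon and counts toward C.

9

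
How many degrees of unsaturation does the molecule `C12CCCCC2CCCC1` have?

2

Molecular formula from the SMILES: C10H18.
DoU = (2C + 2 + N − H − X)/2 = (2·10 + 2 + 0 − 18 − 0)/2 = 4/2 = 2.
(Structurally: 2 ring(s) + 0 π bond(s) = 2.)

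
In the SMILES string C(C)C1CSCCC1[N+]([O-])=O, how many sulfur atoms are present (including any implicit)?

The symbol for sulfur appears 1 time in the SMILES.

1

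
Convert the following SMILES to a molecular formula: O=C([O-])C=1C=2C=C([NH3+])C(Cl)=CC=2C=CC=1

C11H8ClNO2

Heavy atoms from the SMILES: 11 C, 1 Cl, 1 N, 2 O.
Implicit hydrogens by atom environment:
  5 × C (aromatic): 1 H each → 5
  5 × C (aromatic): no H
  1 × C: no H
  1 × Cl: no H
  1 × N (charge +1): 3 H
  1 × O: no H
  1 × O (charge -1): no H
  Total hydrogens = 8.
Molecular formula: C11H8ClNO2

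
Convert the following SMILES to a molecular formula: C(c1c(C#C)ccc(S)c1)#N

C9H5NS

Heavy atoms from the SMILES: 9 C, 1 N, 1 S.
Implicit hydrogens by atom environment:
  3 × C (aromatic): 1 H each → 3
  3 × C (aromatic): no H
  2 × C: no H
  1 × C: 1 H
  1 × N: no H
  1 × S: 1 H
  Total hydrogens = 5.
Molecular formula: C9H5NS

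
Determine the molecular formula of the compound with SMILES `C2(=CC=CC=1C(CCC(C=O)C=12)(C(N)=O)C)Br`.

Heavy atoms from the SMILES: 1 Br, 13 C, 1 N, 2 O.
Implicit hydrogens by atom environment:
  3 × C (aromatic): 1 H each → 3
  3 × C (aromatic): no H
  2 × C: 2 H each → 4
  2 × C: 1 H each → 2
  2 × C: no H
  2 × O: no H
  1 × Br: no H
  1 × C: 3 H
  1 × N: 2 H
  Total hydrogens = 14.
Molecular formula: C13H14BrNO2

C13H14BrNO2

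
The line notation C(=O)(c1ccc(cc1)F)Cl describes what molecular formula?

C7H4ClFO

Heavy atoms from the SMILES: 7 C, 1 Cl, 1 F, 1 O.
Implicit hydrogens by atom environment:
  4 × C (aromatic): 1 H each → 4
  2 × C (aromatic): no H
  1 × C: no H
  1 × Cl: no H
  1 × F: no H
  1 × O: no H
  Total hydrogens = 4.
Molecular formula: C7H4ClFO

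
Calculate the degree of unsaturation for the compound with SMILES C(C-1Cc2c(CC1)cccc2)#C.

7

Molecular formula from the SMILES: C12H12.
DoU = (2C + 2 + N − H − X)/2 = (2·12 + 2 + 0 − 12 − 0)/2 = 14/2 = 7.
(Structurally: 2 ring(s) + 5 π bond(s) = 7.)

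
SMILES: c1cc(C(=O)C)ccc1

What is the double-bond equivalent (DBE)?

5

Molecular formula from the SMILES: C8H8O.
DoU = (2C + 2 + N − H − X)/2 = (2·8 + 2 + 0 − 8 − 0)/2 = 10/2 = 5.
(Structurally: 1 ring(s) + 4 π bond(s) = 5.)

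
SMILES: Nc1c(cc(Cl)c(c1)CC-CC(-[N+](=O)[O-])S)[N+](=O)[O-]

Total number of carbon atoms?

10

The symbol for carbon appears 10 times in the SMILES. Lowercase c denotes aromatic carbon and counts toward C.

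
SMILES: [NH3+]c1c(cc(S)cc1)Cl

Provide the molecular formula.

C6H7ClNS+

Heavy atoms from the SMILES: 6 C, 1 Cl, 1 N, 1 S.
Implicit hydrogens by atom environment:
  3 × C (aromatic): 1 H each → 3
  3 × C (aromatic): no H
  1 × Cl: no H
  1 × N (charge +1): 3 H
  1 × S: 1 H
  Total hydrogens = 7.
Net charge +1.
Molecular formula: C6H7ClNS+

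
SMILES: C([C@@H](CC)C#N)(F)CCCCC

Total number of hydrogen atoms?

Hydrogens are implicit in SMILES; fill each atom to its normal valence:
  5 × C: 2 H each → 10
  2 × C: 3 H each → 6
  2 × C: 1 H each → 2
  1 × C: no H
  1 × F: no H
  1 × N: no H
  Total hydrogens = 18.

18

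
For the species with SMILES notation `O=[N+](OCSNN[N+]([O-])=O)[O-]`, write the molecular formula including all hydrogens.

Heavy atoms from the SMILES: 1 C, 4 N, 5 O, 1 S.
Implicit hydrogens by atom environment:
  3 × O: no H
  2 × N: 1 H each → 2
  2 × N (charge +1): no H
  2 × O (charge -1): no H
  1 × C: 2 H
  1 × S: no H
  Total hydrogens = 4.
Molecular formula: CH4N4O5S

CH4N4O5S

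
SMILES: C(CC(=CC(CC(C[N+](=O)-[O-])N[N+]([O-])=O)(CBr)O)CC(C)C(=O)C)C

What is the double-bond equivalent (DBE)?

4

Molecular formula from the SMILES: C15H26BrN3O6.
DoU = (2C + 2 + N − H − X)/2 = (2·15 + 2 + 3 − 26 − 1)/2 = 8/2 = 4.
(Structurally: 0 ring(s) + 4 π bond(s) = 4.)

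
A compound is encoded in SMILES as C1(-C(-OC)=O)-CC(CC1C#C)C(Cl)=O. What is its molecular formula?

Heavy atoms from the SMILES: 10 C, 1 Cl, 3 O.
Implicit hydrogens by atom environment:
  4 × C: 1 H each → 4
  3 × C: no H
  3 × O: no H
  2 × C: 2 H each → 4
  1 × C: 3 H
  1 × Cl: no H
  Total hydrogens = 11.
Molecular formula: C10H11ClO3

C10H11ClO3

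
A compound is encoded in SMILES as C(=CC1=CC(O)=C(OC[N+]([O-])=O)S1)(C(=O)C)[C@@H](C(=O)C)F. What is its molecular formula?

Heavy atoms from the SMILES: 12 C, 1 F, 1 N, 6 O, 1 S.
Implicit hydrogens by atom environment:
  4 × O: no H
  3 × C (aromatic): no H
  3 × C: no H
  2 × C: 3 H each → 6
  2 × C: 1 H each → 2
  1 × C: 2 H
  1 × C (aromatic): 1 H
  1 × F: no H
  1 × N (charge +1): no H
  1 × O: 1 H
  1 × O (charge -1): no H
  1 × S (aromatic): no H
  Total hydrogens = 12.
Molecular formula: C12H12FNO6S

C12H12FNO6S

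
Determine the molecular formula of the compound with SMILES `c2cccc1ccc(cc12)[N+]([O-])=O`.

C10H7NO2

Heavy atoms from the SMILES: 10 C, 1 N, 2 O.
Implicit hydrogens by atom environment:
  7 × C (aromatic): 1 H each → 7
  3 × C (aromatic): no H
  1 × N (charge +1): no H
  1 × O: no H
  1 × O (charge -1): no H
  Total hydrogens = 7.
Molecular formula: C10H7NO2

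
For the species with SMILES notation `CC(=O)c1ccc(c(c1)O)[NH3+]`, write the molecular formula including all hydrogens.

Heavy atoms from the SMILES: 8 C, 1 N, 2 O.
Implicit hydrogens by atom environment:
  3 × C (aromatic): 1 H each → 3
  3 × C (aromatic): no H
  1 × C: 3 H
  1 × C: no H
  1 × N (charge +1): 3 H
  1 × O: 1 H
  1 × O: no H
  Total hydrogens = 10.
Net charge +1.
Molecular formula: C8H10NO2+

C8H10NO2+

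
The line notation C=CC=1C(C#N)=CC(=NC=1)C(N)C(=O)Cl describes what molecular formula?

Heavy atoms from the SMILES: 10 C, 1 Cl, 3 N, 1 O.
Implicit hydrogens by atom environment:
  3 × C (aromatic): no H
  2 × C (aromatic): 1 H each → 2
  2 × C: 1 H each → 2
  2 × C: no H
  1 × C: 2 H
  1 × Cl: no H
  1 × N: 2 H
  1 × N (aromatic): no H
  1 × N: no H
  1 × O: no H
  Total hydrogens = 8.
Molecular formula: C10H8ClN3O

C10H8ClN3O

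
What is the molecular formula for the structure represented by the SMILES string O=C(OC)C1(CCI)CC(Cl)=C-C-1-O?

C9H12ClIO3

Heavy atoms from the SMILES: 9 C, 1 Cl, 1 I, 3 O.
Implicit hydrogens by atom environment:
  3 × C: 2 H each → 6
  3 × C: no H
  2 × C: 1 H each → 2
  2 × O: no H
  1 × C: 3 H
  1 × Cl: no H
  1 × I: no H
  1 × O: 1 H
  Total hydrogens = 12.
Molecular formula: C9H12ClIO3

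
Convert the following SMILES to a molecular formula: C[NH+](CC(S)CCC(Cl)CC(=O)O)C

C9H19ClNO2S+

Heavy atoms from the SMILES: 9 C, 1 Cl, 1 N, 2 O, 1 S.
Implicit hydrogens by atom environment:
  4 × C: 2 H each → 8
  2 × C: 3 H each → 6
  2 × C: 1 H each → 2
  1 × C: no H
  1 × Cl: no H
  1 × N (charge +1): 1 H
  1 × O: 1 H
  1 × O: no H
  1 × S: 1 H
  Total hydrogens = 19.
Net charge +1.
Molecular formula: C9H19ClNO2S+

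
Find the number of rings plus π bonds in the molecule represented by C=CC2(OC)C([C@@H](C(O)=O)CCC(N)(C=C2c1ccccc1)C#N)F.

Molecular formula from the SMILES: C19H21FN2O3.
DoU = (2C + 2 + N − H − X)/2 = (2·19 + 2 + 2 − 21 − 1)/2 = 20/2 = 10.
(Structurally: 2 ring(s) + 8 π bond(s) = 10.)

10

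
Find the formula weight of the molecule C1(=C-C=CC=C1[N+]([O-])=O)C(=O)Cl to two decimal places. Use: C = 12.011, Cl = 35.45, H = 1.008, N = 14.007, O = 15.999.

Molecular formula: C7H4ClNO3.
M = 7×12.011 + 1×35.45 + 4×1.008 + 1×14.007 + 3×15.999 = 185.56 g/mol.

185.56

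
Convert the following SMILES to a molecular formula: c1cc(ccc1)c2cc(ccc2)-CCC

Heavy atoms from the SMILES: 15 C.
Implicit hydrogens by atom environment:
  9 × C (aromatic): 1 H each → 9
  3 × C (aromatic): no H
  2 × C: 2 H each → 4
  1 × C: 3 H
  Total hydrogens = 16.
Molecular formula: C15H16

C15H16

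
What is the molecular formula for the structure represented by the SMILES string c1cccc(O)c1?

Heavy atoms from the SMILES: 6 C, 1 O.
Implicit hydrogens by atom environment:
  5 × C (aromatic): 1 H each → 5
  1 × C (aromatic): no H
  1 × O: 1 H
  Total hydrogens = 6.
Molecular formula: C6H6O

C6H6O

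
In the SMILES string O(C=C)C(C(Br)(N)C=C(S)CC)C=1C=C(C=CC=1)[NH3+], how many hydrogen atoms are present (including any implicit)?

Hydrogens are implicit in SMILES; fill each atom to its normal valence:
  4 × C (aromatic): 1 H each → 4
  3 × C: 1 H each → 3
  2 × C: 2 H each → 4
  2 × C: no H
  2 × C (aromatic): no H
  1 × Br: no H
  1 × C: 3 H
  1 × N (charge +1): 3 H
  1 × N: 2 H
  1 × O: no H
  1 × S: 1 H
  Total hydrogens = 20.

20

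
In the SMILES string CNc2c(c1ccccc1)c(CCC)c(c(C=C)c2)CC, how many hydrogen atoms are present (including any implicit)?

25

Hydrogens are implicit in SMILES; fill each atom to its normal valence:
  6 × C (aromatic): 1 H each → 6
  6 × C (aromatic): no H
  4 × C: 2 H each → 8
  3 × C: 3 H each → 9
  1 × C: 1 H
  1 × N: 1 H
  Total hydrogens = 25.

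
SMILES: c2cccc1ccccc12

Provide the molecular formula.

Heavy atoms from the SMILES: 10 C.
Implicit hydrogens by atom environment:
  8 × C (aromatic): 1 H each → 8
  2 × C (aromatic): no H
  Total hydrogens = 8.
Molecular formula: C10H8

C10H8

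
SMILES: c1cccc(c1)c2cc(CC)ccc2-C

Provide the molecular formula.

Heavy atoms from the SMILES: 15 C.
Implicit hydrogens by atom environment:
  8 × C (aromatic): 1 H each → 8
  4 × C (aromatic): no H
  2 × C: 3 H each → 6
  1 × C: 2 H
  Total hydrogens = 16.
Molecular formula: C15H16

C15H16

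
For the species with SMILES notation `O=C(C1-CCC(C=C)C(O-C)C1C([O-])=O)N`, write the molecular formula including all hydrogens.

Heavy atoms from the SMILES: 11 C, 1 N, 4 O.
Implicit hydrogens by atom environment:
  5 × C: 1 H each → 5
  3 × C: 2 H each → 6
  3 × O: no H
  2 × C: no H
  1 × C: 3 H
  1 × N: 2 H
  1 × O (charge -1): no H
  Total hydrogens = 16.
Net charge -1.
Molecular formula: C11H16NO4-

C11H16NO4-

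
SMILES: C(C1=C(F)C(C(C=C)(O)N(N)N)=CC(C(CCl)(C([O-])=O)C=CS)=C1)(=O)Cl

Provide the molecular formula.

Heavy atoms from the SMILES: 15 C, 2 Cl, 1 F, 3 N, 4 O, 1 S.
Implicit hydrogens by atom environment:
  4 × C (aromatic): no H
  4 × C: no H
  3 × C: 1 H each → 3
  2 × C: 2 H each → 4
  2 × C (aromatic): 1 H each → 2
  2 × Cl: no H
  2 × N: 2 H each → 4
  2 × O: no H
  1 × F: no H
  1 × N: no H
  1 × O: 1 H
  1 × O (charge -1): no H
  1 × S: 1 H
  Total hydrogens = 15.
Net charge -1.
Molecular formula: C15H15Cl2FN3O4S-

C15H15Cl2FN3O4S-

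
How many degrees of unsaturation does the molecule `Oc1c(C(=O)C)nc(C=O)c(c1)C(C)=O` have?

Molecular formula from the SMILES: C10H9NO4.
DoU = (2C + 2 + N − H − X)/2 = (2·10 + 2 + 1 − 9 − 0)/2 = 14/2 = 7.
(Structurally: 1 ring(s) + 6 π bond(s) = 7.)

7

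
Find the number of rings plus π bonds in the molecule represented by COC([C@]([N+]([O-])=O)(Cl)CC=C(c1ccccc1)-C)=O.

Molecular formula from the SMILES: C13H14ClNO4.
DoU = (2C + 2 + N − H − X)/2 = (2·13 + 2 + 1 − 14 − 1)/2 = 14/2 = 7.
(Structurally: 1 ring(s) + 6 π bond(s) = 7.)

7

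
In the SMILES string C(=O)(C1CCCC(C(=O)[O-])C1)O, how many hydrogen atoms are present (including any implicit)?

Hydrogens are implicit in SMILES; fill each atom to its normal valence:
  4 × C: 2 H each → 8
  2 × C: 1 H each → 2
  2 × C: no H
  2 × O: no H
  1 × O: 1 H
  1 × O (charge -1): no H
  Total hydrogens = 11.

11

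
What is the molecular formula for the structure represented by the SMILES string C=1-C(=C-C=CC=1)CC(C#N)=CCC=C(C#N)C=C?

C16H14N2

Heavy atoms from the SMILES: 16 C, 2 N.
Implicit hydrogens by atom environment:
  5 × C (aromatic): 1 H each → 5
  4 × C: no H
  3 × C: 2 H each → 6
  3 × C: 1 H each → 3
  2 × N: no H
  1 × C (aromatic): no H
  Total hydrogens = 14.
Molecular formula: C16H14N2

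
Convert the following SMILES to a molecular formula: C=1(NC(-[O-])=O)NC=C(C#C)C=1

Heavy atoms from the SMILES: 7 C, 2 N, 2 O.
Implicit hydrogens by atom environment:
  2 × C (aromatic): 1 H each → 2
  2 × C (aromatic): no H
  2 × C: no H
  1 × C: 1 H
  1 × N (aromatic): 1 H
  1 × N: 1 H
  1 × O: no H
  1 × O (charge -1): no H
  Total hydrogens = 5.
Net charge -1.
Molecular formula: C7H5N2O2-

C7H5N2O2-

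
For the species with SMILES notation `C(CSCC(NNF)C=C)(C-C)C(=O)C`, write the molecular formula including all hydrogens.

Heavy atoms from the SMILES: 10 C, 1 F, 2 N, 1 O, 1 S.
Implicit hydrogens by atom environment:
  4 × C: 2 H each → 8
  3 × C: 1 H each → 3
  2 × C: 3 H each → 6
  2 × N: 1 H each → 2
  1 × C: no H
  1 × F: no H
  1 × O: no H
  1 × S: no H
  Total hydrogens = 19.
Molecular formula: C10H19FN2OS

C10H19FN2OS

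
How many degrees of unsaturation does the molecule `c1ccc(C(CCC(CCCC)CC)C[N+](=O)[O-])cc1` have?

Molecular formula from the SMILES: C17H27NO2.
DoU = (2C + 2 + N − H − X)/2 = (2·17 + 2 + 1 − 27 − 0)/2 = 10/2 = 5.
(Structurally: 1 ring(s) + 4 π bond(s) = 5.)

5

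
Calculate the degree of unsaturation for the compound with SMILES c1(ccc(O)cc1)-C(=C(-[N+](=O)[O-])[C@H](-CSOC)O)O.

Molecular formula from the SMILES: C11H13NO6S.
DoU = (2C + 2 + N − H − X)/2 = (2·11 + 2 + 1 − 13 − 0)/2 = 12/2 = 6.
(Structurally: 1 ring(s) + 5 π bond(s) = 6.)

6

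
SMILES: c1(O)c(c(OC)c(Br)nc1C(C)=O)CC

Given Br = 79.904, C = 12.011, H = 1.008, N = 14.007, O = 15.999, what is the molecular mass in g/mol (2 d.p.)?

Molecular formula: C10H12BrNO3.
M = 1×79.904 + 10×12.011 + 12×1.008 + 1×14.007 + 3×15.999 = 274.11 g/mol.

274.11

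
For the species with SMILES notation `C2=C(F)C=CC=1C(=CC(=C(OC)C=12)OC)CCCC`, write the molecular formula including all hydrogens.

Heavy atoms from the SMILES: 16 C, 1 F, 2 O.
Implicit hydrogens by atom environment:
  6 × C (aromatic): no H
  4 × C (aromatic): 1 H each → 4
  3 × C: 3 H each → 9
  3 × C: 2 H each → 6
  2 × O: no H
  1 × F: no H
  Total hydrogens = 19.
Molecular formula: C16H19FO2

C16H19FO2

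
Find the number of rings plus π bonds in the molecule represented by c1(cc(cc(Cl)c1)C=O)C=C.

Molecular formula from the SMILES: C9H7ClO.
DoU = (2C + 2 + N − H − X)/2 = (2·9 + 2 + 0 − 7 − 1)/2 = 12/2 = 6.
(Structurally: 1 ring(s) + 5 π bond(s) = 6.)

6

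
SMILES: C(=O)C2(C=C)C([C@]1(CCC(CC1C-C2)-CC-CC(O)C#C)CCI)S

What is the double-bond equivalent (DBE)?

Molecular formula from the SMILES: C21H31IO2S.
DoU = (2C + 2 + N − H − X)/2 = (2·21 + 2 + 0 − 31 − 1)/2 = 12/2 = 6.
(Structurally: 2 ring(s) + 4 π bond(s) = 6.)

6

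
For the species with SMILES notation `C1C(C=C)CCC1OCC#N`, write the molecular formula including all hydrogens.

C9H13NO

Heavy atoms from the SMILES: 9 C, 1 N, 1 O.
Implicit hydrogens by atom environment:
  5 × C: 2 H each → 10
  3 × C: 1 H each → 3
  1 × C: no H
  1 × N: no H
  1 × O: no H
  Total hydrogens = 13.
Molecular formula: C9H13NO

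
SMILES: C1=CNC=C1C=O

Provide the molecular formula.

C5H5NO

Heavy atoms from the SMILES: 5 C, 1 N, 1 O.
Implicit hydrogens by atom environment:
  3 × C (aromatic): 1 H each → 3
  1 × C: 1 H
  1 × C (aromatic): no H
  1 × N (aromatic): 1 H
  1 × O: no H
  Total hydrogens = 5.
Molecular formula: C5H5NO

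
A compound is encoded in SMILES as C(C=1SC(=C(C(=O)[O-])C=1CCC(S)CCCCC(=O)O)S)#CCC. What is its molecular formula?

Heavy atoms from the SMILES: 17 C, 4 O, 3 S.
Implicit hydrogens by atom environment:
  7 × C: 2 H each → 14
  4 × C (aromatic): no H
  4 × C: no H
  2 × O: no H
  2 × S: 1 H each → 2
  1 × C: 3 H
  1 × C: 1 H
  1 × O: 1 H
  1 × O (charge -1): no H
  1 × S (aromatic): no H
  Total hydrogens = 21.
Net charge -1.
Molecular formula: C17H21O4S3-

C17H21O4S3-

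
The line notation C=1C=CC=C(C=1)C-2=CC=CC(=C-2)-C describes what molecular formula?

Heavy atoms from the SMILES: 13 C.
Implicit hydrogens by atom environment:
  9 × C (aromatic): 1 H each → 9
  3 × C (aromatic): no H
  1 × C: 3 H
  Total hydrogens = 12.
Molecular formula: C13H12

C13H12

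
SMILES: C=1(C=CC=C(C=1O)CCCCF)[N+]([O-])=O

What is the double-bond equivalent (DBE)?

5

Molecular formula from the SMILES: C10H12FNO3.
DoU = (2C + 2 + N − H − X)/2 = (2·10 + 2 + 1 − 12 − 1)/2 = 10/2 = 5.
(Structurally: 1 ring(s) + 4 π bond(s) = 5.)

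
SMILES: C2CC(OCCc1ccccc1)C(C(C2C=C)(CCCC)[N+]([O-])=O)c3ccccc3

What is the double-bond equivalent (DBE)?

11

Molecular formula from the SMILES: C26H33NO3.
DoU = (2C + 2 + N − H − X)/2 = (2·26 + 2 + 1 − 33 − 0)/2 = 22/2 = 11.
(Structurally: 3 ring(s) + 8 π bond(s) = 11.)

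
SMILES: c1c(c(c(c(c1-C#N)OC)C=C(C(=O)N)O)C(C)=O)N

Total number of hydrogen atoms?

Hydrogens are implicit in SMILES; fill each atom to its normal valence:
  5 × C (aromatic): no H
  4 × C: no H
  3 × O: no H
  2 × C: 3 H each → 6
  2 × N: 2 H each → 4
  1 × C (aromatic): 1 H
  1 × C: 1 H
  1 × N: no H
  1 × O: 1 H
  Total hydrogens = 13.

13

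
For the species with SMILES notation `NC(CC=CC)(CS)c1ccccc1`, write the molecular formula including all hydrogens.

C12H17NS

Heavy atoms from the SMILES: 12 C, 1 N, 1 S.
Implicit hydrogens by atom environment:
  5 × C (aromatic): 1 H each → 5
  2 × C: 2 H each → 4
  2 × C: 1 H each → 2
  1 × C: 3 H
  1 × C: no H
  1 × C (aromatic): no H
  1 × N: 2 H
  1 × S: 1 H
  Total hydrogens = 17.
Molecular formula: C12H17NS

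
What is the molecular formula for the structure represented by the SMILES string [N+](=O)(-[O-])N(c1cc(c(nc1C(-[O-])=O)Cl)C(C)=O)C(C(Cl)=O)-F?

C10H5Cl2FN3O6-

Heavy atoms from the SMILES: 10 C, 2 Cl, 1 F, 3 N, 6 O.
Implicit hydrogens by atom environment:
  4 × C (aromatic): no H
  4 × O: no H
  3 × C: no H
  2 × Cl: no H
  2 × O (charge -1): no H
  1 × C: 3 H
  1 × C (aromatic): 1 H
  1 × C: 1 H
  1 × F: no H
  1 × N (aromatic): no H
  1 × N: no H
  1 × N (charge +1): no H
  Total hydrogens = 5.
Net charge -1.
Molecular formula: C10H5Cl2FN3O6-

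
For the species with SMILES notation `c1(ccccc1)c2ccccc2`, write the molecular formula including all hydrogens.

C12H10

Heavy atoms from the SMILES: 12 C.
Implicit hydrogens by atom environment:
  10 × C (aromatic): 1 H each → 10
  2 × C (aromatic): no H
  Total hydrogens = 10.
Molecular formula: C12H10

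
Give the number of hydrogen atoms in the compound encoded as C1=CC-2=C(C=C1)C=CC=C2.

Hydrogens are implicit in SMILES; fill each atom to its normal valence:
  8 × C (aromatic): 1 H each → 8
  2 × C (aromatic): no H
  Total hydrogens = 8.

8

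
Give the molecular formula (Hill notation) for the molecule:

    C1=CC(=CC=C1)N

Heavy atoms from the SMILES: 6 C, 1 N.
Implicit hydrogens by atom environment:
  5 × C (aromatic): 1 H each → 5
  1 × C (aromatic): no H
  1 × N: 2 H
  Total hydrogens = 7.
Molecular formula: C6H7N

C6H7N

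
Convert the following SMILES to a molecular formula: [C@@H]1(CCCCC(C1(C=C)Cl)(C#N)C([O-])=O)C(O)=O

C12H13ClNO4-

Heavy atoms from the SMILES: 12 C, 1 Cl, 1 N, 4 O.
Implicit hydrogens by atom environment:
  5 × C: 2 H each → 10
  5 × C: no H
  2 × C: 1 H each → 2
  2 × O: no H
  1 × Cl: no H
  1 × N: no H
  1 × O: 1 H
  1 × O (charge -1): no H
  Total hydrogens = 13.
Net charge -1.
Molecular formula: C12H13ClNO4-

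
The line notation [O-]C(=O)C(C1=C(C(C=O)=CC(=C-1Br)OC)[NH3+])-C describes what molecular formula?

C11H12BrNO4

Heavy atoms from the SMILES: 1 Br, 11 C, 1 N, 4 O.
Implicit hydrogens by atom environment:
  5 × C (aromatic): no H
  3 × O: no H
  2 × C: 3 H each → 6
  2 × C: 1 H each → 2
  1 × Br: no H
  1 × C (aromatic): 1 H
  1 × C: no H
  1 × N (charge +1): 3 H
  1 × O (charge -1): no H
  Total hydrogens = 12.
Molecular formula: C11H12BrNO4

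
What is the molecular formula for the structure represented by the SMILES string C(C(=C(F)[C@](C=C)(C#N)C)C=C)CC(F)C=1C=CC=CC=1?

C18H19F2N

Heavy atoms from the SMILES: 18 C, 2 F, 1 N.
Implicit hydrogens by atom environment:
  5 × C (aromatic): 1 H each → 5
  4 × C: 2 H each → 8
  4 × C: no H
  3 × C: 1 H each → 3
  2 × F: no H
  1 × C: 3 H
  1 × C (aromatic): no H
  1 × N: no H
  Total hydrogens = 19.
Molecular formula: C18H19F2N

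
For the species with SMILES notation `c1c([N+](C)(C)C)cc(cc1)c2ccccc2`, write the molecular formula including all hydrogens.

Heavy atoms from the SMILES: 15 C, 1 N.
Implicit hydrogens by atom environment:
  9 × C (aromatic): 1 H each → 9
  3 × C: 3 H each → 9
  3 × C (aromatic): no H
  1 × N (charge +1): no H
  Total hydrogens = 18.
Net charge +1.
Molecular formula: C15H18N+

C15H18N+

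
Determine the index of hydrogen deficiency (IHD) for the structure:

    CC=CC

Molecular formula from the SMILES: C4H8.
DoU = (2C + 2 + N − H − X)/2 = (2·4 + 2 + 0 − 8 − 0)/2 = 2/2 = 1.
(Structurally: 0 ring(s) + 1 π bond(s) = 1.)

1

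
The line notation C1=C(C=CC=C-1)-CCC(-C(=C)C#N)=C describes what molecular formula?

Heavy atoms from the SMILES: 13 C, 1 N.
Implicit hydrogens by atom environment:
  5 × C (aromatic): 1 H each → 5
  4 × C: 2 H each → 8
  3 × C: no H
  1 × C (aromatic): no H
  1 × N: no H
  Total hydrogens = 13.
Molecular formula: C13H13N

C13H13N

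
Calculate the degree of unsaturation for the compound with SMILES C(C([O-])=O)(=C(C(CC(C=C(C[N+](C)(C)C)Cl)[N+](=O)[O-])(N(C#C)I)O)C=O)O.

Molecular formula from the SMILES: C15H19ClIN3O7.
DoU = (2C + 2 + N − H − X)/2 = (2·15 + 2 + 3 − 19 − 2)/2 = 14/2 = 7.
(Structurally: 0 ring(s) + 7 π bond(s) = 7.)

7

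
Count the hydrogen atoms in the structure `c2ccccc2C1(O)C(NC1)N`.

12

Hydrogens are implicit in SMILES; fill each atom to its normal valence:
  5 × C (aromatic): 1 H each → 5
  1 × C: 2 H
  1 × C: 1 H
  1 × C: no H
  1 × C (aromatic): no H
  1 × N: 2 H
  1 × N: 1 H
  1 × O: 1 H
  Total hydrogens = 12.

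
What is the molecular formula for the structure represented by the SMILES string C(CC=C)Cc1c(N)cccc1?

C11H15N

Heavy atoms from the SMILES: 11 C, 1 N.
Implicit hydrogens by atom environment:
  4 × C: 2 H each → 8
  4 × C (aromatic): 1 H each → 4
  2 × C (aromatic): no H
  1 × C: 1 H
  1 × N: 2 H
  Total hydrogens = 15.
Molecular formula: C11H15N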